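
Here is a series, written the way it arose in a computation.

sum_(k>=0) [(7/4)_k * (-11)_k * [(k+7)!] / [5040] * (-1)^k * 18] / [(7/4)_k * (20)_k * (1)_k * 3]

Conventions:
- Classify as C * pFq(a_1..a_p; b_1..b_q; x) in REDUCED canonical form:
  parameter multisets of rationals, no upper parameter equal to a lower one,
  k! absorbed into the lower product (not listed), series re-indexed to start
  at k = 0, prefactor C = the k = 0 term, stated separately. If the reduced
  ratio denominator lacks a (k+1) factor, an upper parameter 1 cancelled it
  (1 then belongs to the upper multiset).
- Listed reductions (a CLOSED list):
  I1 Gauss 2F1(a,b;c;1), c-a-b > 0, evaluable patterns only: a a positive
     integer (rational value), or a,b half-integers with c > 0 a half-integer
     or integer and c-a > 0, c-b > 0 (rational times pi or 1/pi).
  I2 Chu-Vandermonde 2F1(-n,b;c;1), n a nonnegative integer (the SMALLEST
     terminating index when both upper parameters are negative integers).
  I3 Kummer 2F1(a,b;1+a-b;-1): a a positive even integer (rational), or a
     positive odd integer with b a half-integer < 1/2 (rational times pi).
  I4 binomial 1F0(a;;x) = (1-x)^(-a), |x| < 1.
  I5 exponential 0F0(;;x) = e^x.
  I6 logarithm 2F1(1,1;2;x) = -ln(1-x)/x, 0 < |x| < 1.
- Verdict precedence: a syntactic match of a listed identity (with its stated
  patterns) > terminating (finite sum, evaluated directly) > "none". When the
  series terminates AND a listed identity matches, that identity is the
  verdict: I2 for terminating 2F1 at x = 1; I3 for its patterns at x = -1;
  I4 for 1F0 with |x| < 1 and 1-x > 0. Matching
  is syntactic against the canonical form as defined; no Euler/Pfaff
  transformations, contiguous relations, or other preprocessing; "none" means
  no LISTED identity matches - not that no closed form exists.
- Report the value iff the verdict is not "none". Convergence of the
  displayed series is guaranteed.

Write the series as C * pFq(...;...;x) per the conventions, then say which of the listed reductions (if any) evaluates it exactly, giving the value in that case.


Canonical form: C = 6 times 2F1 with upper {-11, 8}, lower {20}, x = -1. Verdict: this is the Kummer evaluation I3 (x = -1; c = 20 equals 1+a-b for upper {-11, 8}: listed pattern). Exact value: 11628/35.

The tell: with t_0 = 6, the factorial ratio (prefactor 6) (k+a-1)!/(a-1)! is a rising factorial (a)_k.
Step ratio: r(k) = (-1) * (k-11) (k+8) / [(k+20) (k+1)] - rational; roots negated = parameters, x = (-1), C = 6.


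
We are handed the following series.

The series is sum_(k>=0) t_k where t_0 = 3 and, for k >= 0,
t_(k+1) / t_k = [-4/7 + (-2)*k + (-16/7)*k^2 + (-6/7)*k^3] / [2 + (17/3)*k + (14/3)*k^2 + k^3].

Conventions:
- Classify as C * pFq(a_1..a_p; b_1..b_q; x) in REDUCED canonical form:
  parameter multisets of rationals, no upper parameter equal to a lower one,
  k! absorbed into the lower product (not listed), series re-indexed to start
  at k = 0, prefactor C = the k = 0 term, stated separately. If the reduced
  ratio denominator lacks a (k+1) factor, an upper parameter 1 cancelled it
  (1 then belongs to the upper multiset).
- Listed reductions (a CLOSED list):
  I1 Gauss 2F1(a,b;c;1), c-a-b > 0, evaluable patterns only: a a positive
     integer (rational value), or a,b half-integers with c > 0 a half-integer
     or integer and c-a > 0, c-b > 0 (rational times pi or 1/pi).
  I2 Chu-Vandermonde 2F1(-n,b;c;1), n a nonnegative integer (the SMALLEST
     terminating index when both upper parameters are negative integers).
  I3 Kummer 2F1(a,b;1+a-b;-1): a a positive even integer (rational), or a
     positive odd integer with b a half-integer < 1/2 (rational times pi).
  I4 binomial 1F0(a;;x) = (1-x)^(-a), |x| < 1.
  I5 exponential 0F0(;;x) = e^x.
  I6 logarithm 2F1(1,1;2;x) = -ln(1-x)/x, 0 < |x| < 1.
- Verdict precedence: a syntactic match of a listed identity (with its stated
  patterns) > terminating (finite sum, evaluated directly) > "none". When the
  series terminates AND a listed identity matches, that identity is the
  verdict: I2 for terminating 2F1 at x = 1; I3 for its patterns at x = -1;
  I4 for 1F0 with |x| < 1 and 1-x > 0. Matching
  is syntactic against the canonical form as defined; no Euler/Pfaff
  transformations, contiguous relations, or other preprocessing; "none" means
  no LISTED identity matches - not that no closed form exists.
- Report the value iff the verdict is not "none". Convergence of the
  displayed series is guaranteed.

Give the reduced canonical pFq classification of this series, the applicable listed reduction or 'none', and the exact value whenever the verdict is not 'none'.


This is 3 * 2F1(1, 1; 3; -6/7) in reduced canonical form. Verdict: no listed reduction: x = -6/7 and upper {1, 1} fail every I1-I6 pattern.

Structural cue: from the first term 3: the expanded ratio factors over Q; prefactor 3, roots give parameters.
Step ratio: r(k) = (-6/7) * (k+1) (k+1) / [(k+3) (k+1)] - poly over poly, x = (-6/7) from leading terms; C = 3 at k = 0.


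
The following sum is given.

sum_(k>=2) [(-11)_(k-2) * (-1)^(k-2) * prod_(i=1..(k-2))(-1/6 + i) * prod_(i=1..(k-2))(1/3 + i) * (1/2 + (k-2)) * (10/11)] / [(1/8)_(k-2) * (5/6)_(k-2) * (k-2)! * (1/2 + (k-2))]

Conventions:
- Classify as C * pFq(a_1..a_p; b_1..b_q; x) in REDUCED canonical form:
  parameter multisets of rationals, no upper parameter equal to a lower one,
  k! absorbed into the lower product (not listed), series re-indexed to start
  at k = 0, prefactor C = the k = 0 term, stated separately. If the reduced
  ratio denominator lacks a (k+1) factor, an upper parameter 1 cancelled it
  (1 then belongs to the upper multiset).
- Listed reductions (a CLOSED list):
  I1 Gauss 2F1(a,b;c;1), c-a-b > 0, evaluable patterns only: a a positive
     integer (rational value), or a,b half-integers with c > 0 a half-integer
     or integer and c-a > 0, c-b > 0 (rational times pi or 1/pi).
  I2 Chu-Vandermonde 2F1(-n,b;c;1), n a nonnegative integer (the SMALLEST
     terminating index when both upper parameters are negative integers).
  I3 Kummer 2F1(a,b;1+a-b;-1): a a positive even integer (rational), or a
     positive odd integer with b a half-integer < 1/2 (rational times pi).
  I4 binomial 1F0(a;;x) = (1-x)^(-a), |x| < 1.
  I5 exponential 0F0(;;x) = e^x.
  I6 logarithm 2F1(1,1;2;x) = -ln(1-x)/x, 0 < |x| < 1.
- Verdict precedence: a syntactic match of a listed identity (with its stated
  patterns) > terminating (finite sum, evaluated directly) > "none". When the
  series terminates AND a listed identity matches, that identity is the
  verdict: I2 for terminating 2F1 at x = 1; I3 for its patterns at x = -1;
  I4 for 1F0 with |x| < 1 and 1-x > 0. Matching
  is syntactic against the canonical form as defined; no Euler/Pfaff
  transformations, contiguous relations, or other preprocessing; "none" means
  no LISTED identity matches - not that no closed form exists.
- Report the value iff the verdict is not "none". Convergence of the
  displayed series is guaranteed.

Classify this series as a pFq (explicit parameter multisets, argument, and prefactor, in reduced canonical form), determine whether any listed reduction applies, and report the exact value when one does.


This is 10/11 * 2F1(-11, 4/3; 1/8; -1) in reduced canonical form. Verdict: terminating - upper -11 stops the sum at k = 11; the 12 terms are added exactly. Hence: 595489920792461420450/4553550979086879.

First insight: t_0 = 10/11 here, and the running product (prefactor 10/11) telescopes to a rising factorial.
Step ratio: r(k) = (-1) * (k-11) (k+4/3) / [(k+1/8) (k+1)] - rational in k, leading ratio (-1); with t_0 = 10/11, classification follows.


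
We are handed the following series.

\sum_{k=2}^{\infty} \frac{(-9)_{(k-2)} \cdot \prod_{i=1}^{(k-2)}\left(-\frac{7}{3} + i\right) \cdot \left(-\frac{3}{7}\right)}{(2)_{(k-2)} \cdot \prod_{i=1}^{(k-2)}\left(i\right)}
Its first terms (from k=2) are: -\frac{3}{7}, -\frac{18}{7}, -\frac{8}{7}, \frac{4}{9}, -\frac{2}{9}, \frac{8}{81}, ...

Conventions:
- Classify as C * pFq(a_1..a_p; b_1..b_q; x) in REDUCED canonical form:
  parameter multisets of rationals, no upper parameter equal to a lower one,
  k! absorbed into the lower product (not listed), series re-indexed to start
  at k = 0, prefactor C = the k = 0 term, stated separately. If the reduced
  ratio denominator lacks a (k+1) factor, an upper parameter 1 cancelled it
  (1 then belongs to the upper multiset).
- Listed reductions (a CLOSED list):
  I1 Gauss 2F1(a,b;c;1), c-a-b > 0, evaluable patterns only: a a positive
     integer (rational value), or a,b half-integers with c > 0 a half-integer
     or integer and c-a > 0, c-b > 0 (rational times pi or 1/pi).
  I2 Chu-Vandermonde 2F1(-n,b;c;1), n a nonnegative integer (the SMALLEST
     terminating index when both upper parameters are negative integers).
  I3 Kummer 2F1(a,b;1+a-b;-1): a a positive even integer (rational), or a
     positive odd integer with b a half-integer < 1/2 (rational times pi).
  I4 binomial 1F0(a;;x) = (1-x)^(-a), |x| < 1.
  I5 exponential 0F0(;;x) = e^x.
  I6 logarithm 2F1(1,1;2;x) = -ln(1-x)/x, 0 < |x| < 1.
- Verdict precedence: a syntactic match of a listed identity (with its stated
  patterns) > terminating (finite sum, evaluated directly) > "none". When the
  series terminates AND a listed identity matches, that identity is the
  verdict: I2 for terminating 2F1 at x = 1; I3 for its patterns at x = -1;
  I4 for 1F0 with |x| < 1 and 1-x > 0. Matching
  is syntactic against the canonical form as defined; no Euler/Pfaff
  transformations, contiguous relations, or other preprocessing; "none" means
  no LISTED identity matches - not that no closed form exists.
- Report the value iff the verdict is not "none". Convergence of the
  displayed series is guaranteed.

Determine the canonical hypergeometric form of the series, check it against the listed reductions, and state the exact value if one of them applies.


Canonical form: C = -\frac{3}{7} times 2F1 with upper {-9, -\frac{4}{3}}, lower {2}, x = 1. Verdict: Chu-Vandermonde (I2) fires (terminating 2F1 at x = 1 with n = 9, b = -4/3, c = 2). Value: -\frac{14318590}{3720087}.

Key step: t_0 being -\frac{3}{7}, the product of the first k integers (C = -3/7, x = 1) is k!.
Step ratio: r(k) = 1 * (k-9) (k-\frac{4}{3}) / [(k+2) (k+1)] - rational in k. x = 1; t_0 = -\frac{3}{7}; negate the roots.


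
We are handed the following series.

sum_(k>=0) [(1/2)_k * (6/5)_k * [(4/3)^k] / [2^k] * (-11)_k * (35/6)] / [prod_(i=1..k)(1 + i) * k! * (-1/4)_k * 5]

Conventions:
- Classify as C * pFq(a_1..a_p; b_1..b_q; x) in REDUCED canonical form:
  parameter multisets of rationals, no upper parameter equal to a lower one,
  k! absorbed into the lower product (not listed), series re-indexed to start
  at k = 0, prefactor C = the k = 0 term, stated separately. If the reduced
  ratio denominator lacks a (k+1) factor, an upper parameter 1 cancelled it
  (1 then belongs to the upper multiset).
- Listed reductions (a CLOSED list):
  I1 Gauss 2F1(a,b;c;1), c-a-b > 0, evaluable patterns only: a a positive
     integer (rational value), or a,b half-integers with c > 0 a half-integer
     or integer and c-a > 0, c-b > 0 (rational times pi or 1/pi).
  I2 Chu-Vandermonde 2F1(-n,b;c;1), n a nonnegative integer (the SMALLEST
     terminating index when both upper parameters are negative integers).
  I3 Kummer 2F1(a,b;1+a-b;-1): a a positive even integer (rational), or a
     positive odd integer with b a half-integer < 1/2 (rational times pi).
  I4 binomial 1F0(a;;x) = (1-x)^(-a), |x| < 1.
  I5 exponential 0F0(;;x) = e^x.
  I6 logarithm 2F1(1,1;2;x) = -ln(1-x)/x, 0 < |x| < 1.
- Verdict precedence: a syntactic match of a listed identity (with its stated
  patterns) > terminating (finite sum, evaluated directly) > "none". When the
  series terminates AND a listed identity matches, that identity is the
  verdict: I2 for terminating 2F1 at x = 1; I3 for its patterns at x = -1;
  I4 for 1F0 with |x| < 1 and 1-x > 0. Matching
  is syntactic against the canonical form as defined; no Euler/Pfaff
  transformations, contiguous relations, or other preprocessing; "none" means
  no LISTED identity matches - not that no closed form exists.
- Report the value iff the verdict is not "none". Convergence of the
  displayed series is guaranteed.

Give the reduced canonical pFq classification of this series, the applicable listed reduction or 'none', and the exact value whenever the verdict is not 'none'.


Key step: t_0 being 7/6, the constant factors (C = 7/6) combine into one prefactor.
Adjacent-term ratio: r(k) = (2/3) * (k-11) (k+1/2) (k+6/5) / [(k-1/4) (k+2) (k+1)] - rational; roots negated = parameters, x = (2/3), C = 7/6.

Classification (C = 7/6): 3F2 with upper {-11, 1/2, 6/5}, lower {-1/4, 2}, argument x = 2/3. Verdict: terminating at k = 11: the factor (-11)_k kills every later term; summing the 12 survivors is exact. Its exact value is 70425776297193317/73955412597656250.


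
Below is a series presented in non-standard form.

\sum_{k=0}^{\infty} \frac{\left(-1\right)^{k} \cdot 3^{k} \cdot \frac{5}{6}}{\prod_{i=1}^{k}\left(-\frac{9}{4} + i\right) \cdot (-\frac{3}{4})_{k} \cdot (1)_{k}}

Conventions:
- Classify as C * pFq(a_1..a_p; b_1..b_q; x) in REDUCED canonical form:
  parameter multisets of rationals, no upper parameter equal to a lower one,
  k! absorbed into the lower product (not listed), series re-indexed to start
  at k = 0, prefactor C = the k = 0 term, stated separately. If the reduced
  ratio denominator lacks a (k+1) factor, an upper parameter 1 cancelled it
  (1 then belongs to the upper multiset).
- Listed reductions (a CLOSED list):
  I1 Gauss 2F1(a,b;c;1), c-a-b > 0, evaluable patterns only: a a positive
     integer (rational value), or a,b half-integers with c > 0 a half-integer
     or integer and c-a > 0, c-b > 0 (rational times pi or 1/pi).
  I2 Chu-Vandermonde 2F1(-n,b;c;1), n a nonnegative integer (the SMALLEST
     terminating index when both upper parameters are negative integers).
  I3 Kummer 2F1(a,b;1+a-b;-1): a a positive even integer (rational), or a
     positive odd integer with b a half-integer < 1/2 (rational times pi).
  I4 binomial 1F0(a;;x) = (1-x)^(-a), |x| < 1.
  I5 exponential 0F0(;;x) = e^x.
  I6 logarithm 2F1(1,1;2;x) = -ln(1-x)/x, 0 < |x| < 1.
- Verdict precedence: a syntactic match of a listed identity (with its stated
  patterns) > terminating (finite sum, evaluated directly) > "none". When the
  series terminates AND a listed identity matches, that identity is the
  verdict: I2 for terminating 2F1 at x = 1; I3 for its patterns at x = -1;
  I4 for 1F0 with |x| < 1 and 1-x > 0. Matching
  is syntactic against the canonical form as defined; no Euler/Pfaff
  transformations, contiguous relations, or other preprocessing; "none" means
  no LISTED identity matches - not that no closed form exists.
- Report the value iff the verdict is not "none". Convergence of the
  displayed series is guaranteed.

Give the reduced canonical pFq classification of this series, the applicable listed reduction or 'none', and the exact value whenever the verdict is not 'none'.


The tell: t_0 = \frac{5}{6} here, and the (-1)^k factor (prefactor 5/6) folds into the argument's sign.
Step ratio: r(k) = -3 * 1 / [(k-\frac{5}{4}) (k-\frac{3}{4}) (k+1)] - rational in k. x = -3; t_0 = \frac{5}{6}; negate the roots.

With C = \frac{5}{6}: the canonical form is 0F2(-; -\frac{5}{4}, -\frac{3}{4}; -3). Verdict: none. A 0F2 with upper {-} fits none of I1-I6 at x = -3; the sum runs forever.


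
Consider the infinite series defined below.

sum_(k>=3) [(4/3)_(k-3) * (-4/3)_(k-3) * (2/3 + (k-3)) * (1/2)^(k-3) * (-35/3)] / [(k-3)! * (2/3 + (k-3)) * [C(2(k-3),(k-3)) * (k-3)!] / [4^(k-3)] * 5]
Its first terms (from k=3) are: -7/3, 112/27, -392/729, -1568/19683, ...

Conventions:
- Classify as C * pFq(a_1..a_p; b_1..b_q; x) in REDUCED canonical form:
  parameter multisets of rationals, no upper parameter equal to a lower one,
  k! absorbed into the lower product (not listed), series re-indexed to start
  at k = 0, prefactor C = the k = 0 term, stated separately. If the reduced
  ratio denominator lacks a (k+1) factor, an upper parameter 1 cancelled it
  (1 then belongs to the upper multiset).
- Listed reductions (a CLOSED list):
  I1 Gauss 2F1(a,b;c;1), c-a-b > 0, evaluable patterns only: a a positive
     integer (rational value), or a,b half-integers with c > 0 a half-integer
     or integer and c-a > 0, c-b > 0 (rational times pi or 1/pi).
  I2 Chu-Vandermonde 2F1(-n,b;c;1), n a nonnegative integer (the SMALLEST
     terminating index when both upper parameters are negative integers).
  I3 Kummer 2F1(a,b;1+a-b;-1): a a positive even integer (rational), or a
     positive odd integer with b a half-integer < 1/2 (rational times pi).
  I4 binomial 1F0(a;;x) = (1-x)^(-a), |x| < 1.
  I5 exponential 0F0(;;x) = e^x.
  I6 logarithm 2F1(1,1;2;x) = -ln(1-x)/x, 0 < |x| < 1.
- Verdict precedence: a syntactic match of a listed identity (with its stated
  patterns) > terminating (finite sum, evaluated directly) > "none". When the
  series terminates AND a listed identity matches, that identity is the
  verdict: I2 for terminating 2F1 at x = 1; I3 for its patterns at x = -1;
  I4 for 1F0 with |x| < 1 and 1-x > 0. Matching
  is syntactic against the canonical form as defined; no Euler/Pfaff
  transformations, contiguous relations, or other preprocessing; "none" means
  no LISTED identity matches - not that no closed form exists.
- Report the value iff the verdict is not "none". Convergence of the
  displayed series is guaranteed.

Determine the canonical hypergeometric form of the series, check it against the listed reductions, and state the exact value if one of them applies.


The series (x = 1/2) is 2F1: upper {-4/3, 4/3}, lower {1/2}, prefactor -7/3. Verdict: no listed reduction: x = 1/2 and upper {-4/3, 4/3} fail every I1-I6 pattern.

Key step: with t_0 = -7/3, the factor k + 2/3 cancels (top and bottom), leaving C = -7/3.
Ratio: r(k) = (1/2) * (k-4/3) (k+4/3) / [(k+1/2) (k+1)] - rational; roots negated = parameters, x = (1/2), C = -7/3.


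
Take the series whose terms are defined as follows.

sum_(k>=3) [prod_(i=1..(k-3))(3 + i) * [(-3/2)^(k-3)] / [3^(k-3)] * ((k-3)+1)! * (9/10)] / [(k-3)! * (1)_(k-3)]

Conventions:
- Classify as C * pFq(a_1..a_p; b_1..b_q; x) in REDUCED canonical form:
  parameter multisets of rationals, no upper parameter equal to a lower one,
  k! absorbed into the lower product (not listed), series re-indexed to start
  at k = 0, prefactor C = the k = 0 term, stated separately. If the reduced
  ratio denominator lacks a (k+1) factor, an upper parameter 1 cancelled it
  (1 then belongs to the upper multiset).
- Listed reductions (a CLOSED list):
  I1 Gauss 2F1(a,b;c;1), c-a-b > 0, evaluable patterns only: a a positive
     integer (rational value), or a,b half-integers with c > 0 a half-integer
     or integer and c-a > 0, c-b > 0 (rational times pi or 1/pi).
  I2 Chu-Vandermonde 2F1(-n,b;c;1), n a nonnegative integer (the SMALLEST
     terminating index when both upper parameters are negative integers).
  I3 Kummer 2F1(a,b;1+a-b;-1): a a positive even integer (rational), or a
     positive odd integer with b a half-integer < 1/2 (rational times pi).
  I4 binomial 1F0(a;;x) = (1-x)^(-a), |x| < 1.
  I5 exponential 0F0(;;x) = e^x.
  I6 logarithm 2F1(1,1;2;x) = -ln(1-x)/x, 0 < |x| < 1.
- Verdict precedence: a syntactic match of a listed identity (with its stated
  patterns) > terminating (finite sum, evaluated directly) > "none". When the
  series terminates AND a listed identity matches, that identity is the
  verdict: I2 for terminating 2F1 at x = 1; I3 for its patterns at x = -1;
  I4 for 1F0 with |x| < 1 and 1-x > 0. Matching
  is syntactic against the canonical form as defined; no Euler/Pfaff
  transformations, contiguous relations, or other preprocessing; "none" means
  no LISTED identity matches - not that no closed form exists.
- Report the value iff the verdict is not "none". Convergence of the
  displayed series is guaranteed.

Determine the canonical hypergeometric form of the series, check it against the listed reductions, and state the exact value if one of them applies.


Canonical form: C = 9/10 times 2F1 with upper {2, 4}, lower {1}, x = -1/2. Verdict: no listed reduction: x = -1/2 and upper {2, 4} fail every I1-I6 pattern.

Key observation: with t_0 = 9/10, the two k-th powers (C = 9/10) combine into one argument.
Consecutive-term ratio: r(k) = (-1/2) * (k+2) (k+4) / [(k+1) (k+1)] - rational in k, leading ratio (-1/2); with t_0 = 9/10, classification follows.


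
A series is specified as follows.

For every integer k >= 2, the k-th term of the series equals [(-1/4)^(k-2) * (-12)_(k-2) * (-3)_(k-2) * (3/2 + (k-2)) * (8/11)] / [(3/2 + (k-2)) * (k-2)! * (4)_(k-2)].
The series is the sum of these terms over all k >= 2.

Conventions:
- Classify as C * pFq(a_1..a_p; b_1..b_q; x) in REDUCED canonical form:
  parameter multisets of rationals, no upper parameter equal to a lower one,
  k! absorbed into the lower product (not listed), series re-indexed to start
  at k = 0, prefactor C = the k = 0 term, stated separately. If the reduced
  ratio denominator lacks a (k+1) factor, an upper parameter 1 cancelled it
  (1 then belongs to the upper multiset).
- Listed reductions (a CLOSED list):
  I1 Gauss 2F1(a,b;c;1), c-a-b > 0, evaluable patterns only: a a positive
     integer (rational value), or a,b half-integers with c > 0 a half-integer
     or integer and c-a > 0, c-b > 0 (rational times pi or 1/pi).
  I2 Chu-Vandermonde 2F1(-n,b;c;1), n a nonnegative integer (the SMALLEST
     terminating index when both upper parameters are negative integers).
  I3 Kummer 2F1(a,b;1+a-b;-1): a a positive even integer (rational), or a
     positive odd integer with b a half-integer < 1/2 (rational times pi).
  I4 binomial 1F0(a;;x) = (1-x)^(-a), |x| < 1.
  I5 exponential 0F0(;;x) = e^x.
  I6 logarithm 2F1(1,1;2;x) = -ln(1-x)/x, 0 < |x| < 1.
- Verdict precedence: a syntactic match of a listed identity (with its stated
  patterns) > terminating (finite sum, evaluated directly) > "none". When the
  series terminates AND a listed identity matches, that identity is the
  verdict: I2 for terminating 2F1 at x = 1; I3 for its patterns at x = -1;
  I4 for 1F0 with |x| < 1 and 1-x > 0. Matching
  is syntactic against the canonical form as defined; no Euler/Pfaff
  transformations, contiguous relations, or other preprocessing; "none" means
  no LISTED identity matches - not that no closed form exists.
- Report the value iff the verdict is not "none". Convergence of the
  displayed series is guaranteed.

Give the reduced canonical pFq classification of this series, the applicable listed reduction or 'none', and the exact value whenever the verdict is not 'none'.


Key observation: x = (-1/4) and k + 3/2 divides numerator and denominator alike; C = 8/11 after cancelling.
Step ratio: r(k) = (-1/4) * (k-12) (k-3) / [(k+4) (k+1)] - poly over poly, x = (-1/4) from leading terms; C = 8/11 at k = 0.

Prefactor 8/11, argument -1/4: 2F1 with upper {-12, -3} over lower {4}. Verdict: terminating. With -3 upstairs the series is a 4-term polynomial sum; evaluated term by term. Hence: -59/440.


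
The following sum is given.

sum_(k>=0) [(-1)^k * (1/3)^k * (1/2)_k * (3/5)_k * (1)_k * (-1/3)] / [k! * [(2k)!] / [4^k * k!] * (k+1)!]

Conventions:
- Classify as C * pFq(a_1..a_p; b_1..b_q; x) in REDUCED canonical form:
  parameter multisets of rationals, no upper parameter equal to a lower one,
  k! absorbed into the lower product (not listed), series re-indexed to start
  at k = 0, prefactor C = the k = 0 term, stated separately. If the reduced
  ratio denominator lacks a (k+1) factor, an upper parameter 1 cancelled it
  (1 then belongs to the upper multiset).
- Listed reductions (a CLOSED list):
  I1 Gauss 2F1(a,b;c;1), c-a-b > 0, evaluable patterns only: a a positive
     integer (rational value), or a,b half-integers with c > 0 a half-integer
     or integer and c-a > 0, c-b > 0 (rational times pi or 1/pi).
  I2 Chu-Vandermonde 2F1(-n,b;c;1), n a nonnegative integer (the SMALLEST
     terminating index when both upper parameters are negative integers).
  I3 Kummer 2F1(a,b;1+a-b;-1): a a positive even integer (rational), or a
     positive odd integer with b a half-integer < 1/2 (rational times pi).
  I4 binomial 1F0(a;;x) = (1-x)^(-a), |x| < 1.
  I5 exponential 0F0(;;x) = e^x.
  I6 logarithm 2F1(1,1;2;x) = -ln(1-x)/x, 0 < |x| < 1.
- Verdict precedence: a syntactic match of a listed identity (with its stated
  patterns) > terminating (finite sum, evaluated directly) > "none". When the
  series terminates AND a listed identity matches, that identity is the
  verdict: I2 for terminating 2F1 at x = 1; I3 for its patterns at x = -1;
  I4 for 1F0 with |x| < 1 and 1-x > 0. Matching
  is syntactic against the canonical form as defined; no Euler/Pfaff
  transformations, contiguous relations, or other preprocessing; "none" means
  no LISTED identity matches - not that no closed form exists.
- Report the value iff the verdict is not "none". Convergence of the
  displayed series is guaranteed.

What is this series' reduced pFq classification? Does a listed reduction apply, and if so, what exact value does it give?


At argument -1/3: a 2F1 with upper {3/5, 1}, lower {2}, scaled by C = -1/3. Verdict: none. Every listed pattern misses the 2F1 form at -1/3, upper {3/5, 1}.

Structural cue: t_0 being -1/3, the (-1)^k factor (C = -1/3) folds into the argument's sign.
Consecutive-term ratio: r(k) = (-1/3) * (k+3/5) (k+1) / [(k+2) (k+1)] - rational in k, leading ratio (-1/3); with t_0 = -1/3, classification follows.


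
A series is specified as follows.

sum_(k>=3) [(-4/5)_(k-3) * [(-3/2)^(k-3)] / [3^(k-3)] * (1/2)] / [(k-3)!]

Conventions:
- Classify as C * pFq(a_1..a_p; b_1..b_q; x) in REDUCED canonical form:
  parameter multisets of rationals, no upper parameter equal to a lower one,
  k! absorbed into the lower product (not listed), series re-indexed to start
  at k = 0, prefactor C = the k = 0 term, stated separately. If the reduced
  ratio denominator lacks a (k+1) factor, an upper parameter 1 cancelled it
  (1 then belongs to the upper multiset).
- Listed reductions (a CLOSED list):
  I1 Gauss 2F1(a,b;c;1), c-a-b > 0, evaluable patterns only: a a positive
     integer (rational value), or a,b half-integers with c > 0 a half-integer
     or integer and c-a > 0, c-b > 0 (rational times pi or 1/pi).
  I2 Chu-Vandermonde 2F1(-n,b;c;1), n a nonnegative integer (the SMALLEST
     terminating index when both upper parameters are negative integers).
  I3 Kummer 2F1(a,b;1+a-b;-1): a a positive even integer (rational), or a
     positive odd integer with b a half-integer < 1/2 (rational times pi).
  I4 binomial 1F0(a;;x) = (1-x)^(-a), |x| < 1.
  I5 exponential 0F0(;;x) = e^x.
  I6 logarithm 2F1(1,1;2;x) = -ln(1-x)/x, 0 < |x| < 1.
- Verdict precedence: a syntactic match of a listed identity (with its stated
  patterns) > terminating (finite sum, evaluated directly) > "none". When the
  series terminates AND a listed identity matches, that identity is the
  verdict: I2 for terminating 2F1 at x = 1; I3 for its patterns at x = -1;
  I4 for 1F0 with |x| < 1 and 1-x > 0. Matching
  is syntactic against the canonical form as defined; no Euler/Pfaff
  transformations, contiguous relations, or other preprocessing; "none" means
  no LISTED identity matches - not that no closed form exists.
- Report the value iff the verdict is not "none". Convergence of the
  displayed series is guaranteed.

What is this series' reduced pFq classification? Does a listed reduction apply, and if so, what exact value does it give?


Prefactor 1/2, argument -1/2: 1F0 with upper {-4/5} over lower {-}. Verdict at x = -1/2: the binomial series (I4) matches (the 1F0 binomial series: exponent 4/5, x = -1/2). Hence: (1/2) * (3/2)^(4/5).

Key step: x = (-1/2) and the two k-th powers (C = 1/2) combine into one argument.
Ratio: r(k) = (-1/2) * (k-4/5) / [(k+1)] - rational in k, leading ratio (-1/2); with t_0 = 1/2, classification follows.


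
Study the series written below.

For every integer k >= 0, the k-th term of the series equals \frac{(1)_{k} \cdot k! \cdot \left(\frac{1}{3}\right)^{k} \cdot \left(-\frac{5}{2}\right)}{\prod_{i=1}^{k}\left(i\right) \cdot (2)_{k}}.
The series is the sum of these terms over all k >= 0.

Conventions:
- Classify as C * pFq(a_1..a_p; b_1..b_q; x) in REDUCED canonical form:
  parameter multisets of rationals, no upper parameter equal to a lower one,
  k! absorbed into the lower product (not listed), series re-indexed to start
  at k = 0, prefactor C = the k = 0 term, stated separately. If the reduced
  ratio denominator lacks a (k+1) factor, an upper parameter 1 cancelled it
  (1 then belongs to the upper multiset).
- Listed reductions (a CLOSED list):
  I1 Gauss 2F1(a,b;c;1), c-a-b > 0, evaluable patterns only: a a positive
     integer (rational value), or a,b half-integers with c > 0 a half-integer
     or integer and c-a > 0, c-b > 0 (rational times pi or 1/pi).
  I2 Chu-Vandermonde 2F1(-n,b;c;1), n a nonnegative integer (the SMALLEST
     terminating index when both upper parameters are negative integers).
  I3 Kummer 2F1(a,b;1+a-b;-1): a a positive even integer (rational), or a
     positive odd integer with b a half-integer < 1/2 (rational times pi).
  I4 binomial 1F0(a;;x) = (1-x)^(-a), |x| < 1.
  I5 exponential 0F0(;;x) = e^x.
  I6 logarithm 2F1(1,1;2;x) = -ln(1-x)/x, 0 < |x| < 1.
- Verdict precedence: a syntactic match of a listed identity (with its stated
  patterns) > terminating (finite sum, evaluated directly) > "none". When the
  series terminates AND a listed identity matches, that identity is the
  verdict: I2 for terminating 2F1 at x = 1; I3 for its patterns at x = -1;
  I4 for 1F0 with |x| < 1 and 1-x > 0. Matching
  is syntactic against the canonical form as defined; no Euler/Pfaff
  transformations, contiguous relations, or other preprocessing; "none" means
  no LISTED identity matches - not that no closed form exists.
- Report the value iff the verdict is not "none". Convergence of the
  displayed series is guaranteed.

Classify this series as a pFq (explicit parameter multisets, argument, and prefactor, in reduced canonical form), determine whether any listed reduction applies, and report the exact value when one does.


The tell: with t_0 = -\frac{5}{2}, the factorial ratio (prefactor -5/2) (k+a-1)!/(a-1)! is a rising factorial (a)_k.
Adjacent-term ratio: r(k) = \frac{1}{3} * (k+1) (k+1) / [(k+2) (k+1)] ; factor over Q: parameters, x = \frac{1}{3}, and C = -\frac{5}{2}.

Canonical form: C = -\frac{5}{2} times 2F1 with upper {1, 1}, lower {2}, x = \frac{1}{3}. Verdict: the logarithmic series (I6) matches (the logarithm: parameters (1,1;2), x = \frac{1}{3}). Value: \frac{15}{2} \cdot \ln\left(\frac{2}{3}\right).


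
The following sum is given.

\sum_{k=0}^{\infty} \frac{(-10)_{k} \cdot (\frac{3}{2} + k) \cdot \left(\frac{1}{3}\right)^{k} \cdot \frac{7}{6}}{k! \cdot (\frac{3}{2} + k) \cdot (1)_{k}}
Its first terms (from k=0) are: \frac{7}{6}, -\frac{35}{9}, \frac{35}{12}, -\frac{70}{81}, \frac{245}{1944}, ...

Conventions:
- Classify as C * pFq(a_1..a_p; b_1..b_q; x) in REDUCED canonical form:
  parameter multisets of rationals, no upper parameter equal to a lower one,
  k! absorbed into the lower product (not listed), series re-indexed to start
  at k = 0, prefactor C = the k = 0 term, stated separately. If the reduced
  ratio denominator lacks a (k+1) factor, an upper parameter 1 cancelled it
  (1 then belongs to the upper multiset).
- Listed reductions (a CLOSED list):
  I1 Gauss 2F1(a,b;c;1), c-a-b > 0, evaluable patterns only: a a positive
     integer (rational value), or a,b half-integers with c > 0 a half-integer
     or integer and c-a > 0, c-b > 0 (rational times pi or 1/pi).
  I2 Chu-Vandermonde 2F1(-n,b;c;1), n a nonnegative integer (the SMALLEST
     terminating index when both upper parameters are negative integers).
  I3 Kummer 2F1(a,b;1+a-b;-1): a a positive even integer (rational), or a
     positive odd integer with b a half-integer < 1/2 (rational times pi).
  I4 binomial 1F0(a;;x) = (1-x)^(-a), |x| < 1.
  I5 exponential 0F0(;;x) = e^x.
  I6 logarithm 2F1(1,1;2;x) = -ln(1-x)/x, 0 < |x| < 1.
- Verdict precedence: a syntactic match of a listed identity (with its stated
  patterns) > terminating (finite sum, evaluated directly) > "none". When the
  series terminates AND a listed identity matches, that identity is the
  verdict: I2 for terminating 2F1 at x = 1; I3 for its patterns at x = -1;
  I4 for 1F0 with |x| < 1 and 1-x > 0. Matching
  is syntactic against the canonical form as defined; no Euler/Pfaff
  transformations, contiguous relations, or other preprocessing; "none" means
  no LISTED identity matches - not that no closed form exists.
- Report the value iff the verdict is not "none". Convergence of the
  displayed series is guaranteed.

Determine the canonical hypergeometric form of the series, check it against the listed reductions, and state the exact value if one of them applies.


Structural cue: x = \frac{1}{3} and the denominator's factorial ratio (prefactor 7/6) is a lower Pochhammer.
Step ratio: r(k) = \frac{1}{3} * (k-10) / [(k+1) (k+1)] - rational in k. x = \frac{1}{3}; t_0 = \frac{7}{6}; negate the roots.

At argument \frac{1}{3}: a 1F1 with upper {-10}, lower {1}, scaled by C = \frac{7}{6}. Verdict: terminating - the sum ends at index 10 because -10 is a negative integer; exact evaluation follows. Value: -\frac{101632011689}{183666009600}.


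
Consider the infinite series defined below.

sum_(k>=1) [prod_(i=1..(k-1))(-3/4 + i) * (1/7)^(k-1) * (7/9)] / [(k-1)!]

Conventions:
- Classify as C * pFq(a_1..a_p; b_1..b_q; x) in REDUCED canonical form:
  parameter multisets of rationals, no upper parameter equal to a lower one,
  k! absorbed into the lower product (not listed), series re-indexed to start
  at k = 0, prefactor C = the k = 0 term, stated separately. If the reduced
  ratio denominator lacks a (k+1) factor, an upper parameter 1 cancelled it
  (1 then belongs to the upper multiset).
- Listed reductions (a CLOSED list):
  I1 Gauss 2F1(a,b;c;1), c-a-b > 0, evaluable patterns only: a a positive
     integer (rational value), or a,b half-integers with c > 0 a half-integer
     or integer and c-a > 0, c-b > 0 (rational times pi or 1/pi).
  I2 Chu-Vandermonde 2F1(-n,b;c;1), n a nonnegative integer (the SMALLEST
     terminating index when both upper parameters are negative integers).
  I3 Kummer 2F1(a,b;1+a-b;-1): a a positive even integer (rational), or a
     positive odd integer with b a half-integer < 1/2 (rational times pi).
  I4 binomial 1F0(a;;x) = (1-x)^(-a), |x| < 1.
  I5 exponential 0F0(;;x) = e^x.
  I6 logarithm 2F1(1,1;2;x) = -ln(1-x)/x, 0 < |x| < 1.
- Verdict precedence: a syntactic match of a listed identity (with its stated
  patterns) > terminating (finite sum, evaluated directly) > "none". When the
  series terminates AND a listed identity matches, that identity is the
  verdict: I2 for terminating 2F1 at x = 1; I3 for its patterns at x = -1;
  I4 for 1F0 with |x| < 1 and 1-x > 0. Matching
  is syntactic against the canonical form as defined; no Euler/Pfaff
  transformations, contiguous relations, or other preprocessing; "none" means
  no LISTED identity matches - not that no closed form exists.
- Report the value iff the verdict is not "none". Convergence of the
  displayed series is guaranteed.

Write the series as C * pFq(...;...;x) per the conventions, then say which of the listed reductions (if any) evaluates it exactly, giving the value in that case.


Key observation: with t_0 = 7/9, the running product (prefactor 7/9) telescopes to a rising factorial.
Term ratio: r(k) = (1/7) * (k+1/4) / [(k+1)] - rational; roots negated = parameters, x = (1/7), C = 7/9.

Canonical form: C = 7/9 times 1F0 with upper {1/4}, lower {-}, x = 1/7. Verdict: this is binomial (I4) (the 1F0 binomial series: exponent -1/4, x = 1/7). Exact value: (7/9) * (6/7)^(-1/4).


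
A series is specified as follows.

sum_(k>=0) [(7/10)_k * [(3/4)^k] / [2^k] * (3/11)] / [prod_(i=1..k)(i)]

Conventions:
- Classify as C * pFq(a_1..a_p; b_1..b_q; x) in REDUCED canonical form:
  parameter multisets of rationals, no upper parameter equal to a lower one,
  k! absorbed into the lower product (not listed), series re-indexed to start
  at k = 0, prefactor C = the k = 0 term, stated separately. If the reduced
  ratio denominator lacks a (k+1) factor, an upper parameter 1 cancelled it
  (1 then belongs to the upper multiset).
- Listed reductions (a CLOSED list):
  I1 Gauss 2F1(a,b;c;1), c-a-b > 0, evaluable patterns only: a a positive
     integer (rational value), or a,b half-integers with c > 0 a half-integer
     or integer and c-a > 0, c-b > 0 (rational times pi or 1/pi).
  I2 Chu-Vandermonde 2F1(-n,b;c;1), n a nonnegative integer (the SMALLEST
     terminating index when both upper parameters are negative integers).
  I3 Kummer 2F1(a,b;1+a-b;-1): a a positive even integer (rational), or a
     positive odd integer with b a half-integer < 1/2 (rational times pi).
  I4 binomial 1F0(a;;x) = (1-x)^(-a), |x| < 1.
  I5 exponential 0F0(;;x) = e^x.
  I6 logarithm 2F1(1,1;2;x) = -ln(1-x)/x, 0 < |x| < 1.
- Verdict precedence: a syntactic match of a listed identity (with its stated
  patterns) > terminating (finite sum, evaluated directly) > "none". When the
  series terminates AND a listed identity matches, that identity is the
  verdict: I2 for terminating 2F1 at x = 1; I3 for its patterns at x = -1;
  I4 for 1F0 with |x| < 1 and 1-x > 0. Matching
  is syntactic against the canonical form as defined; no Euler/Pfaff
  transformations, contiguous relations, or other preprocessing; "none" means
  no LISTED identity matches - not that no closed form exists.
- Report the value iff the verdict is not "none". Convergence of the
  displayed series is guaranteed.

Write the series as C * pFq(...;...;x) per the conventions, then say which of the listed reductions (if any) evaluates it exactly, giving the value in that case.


With C = 3/11: the canonical form is 1F0(7/10; -; 3/8). Verdict: the I4 binomial reduction matches (the 1F0 binomial series: exponent -7/10, x = 3/8). Exact value: (3/11) * (5/8)^(-7/10).

First insight: with t_0 = 3/11, the product of the first k integers (C = 3/11) is k!.
Step ratio: r(k) = (3/8) * (k+7/10) / [(k+1)] ; factor over Q: parameters, x = (3/8), and C = 3/11.


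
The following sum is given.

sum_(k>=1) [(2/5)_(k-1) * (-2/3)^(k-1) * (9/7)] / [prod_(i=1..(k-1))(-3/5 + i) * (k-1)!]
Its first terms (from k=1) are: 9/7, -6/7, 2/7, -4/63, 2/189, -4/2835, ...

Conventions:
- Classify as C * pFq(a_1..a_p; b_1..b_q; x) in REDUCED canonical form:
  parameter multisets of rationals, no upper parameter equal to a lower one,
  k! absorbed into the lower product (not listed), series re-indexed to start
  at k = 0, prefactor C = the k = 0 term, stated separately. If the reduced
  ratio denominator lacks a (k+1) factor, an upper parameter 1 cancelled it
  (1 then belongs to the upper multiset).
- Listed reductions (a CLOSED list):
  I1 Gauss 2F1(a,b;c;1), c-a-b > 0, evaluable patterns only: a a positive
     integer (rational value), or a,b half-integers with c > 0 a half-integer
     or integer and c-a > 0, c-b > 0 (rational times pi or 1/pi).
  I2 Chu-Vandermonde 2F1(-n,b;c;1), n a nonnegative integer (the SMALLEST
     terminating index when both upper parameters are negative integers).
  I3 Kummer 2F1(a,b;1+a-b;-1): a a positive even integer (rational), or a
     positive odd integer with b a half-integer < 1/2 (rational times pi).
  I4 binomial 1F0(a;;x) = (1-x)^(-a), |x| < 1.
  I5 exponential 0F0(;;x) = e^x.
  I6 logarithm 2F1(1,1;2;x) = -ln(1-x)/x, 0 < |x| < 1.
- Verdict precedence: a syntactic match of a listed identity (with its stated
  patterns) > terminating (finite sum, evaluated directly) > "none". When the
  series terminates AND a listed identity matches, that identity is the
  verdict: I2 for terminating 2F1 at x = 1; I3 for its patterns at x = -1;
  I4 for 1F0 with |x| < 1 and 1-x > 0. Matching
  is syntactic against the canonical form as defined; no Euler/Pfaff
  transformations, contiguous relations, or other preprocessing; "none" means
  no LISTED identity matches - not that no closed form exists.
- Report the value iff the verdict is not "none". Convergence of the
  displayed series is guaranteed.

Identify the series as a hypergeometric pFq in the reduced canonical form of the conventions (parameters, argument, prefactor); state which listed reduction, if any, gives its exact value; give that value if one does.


With C = 9/7: the canonical form is 0F0(-; -; -2/3). Verdict: the I5 exponential reduction applies (the 0F0 exponential series at x = -2/3). Exact value: (9/7) * e^(-2/3).

Structural cue: from the first term 9/7: the lower running product (C = 9/7) is a rising factorial.
Adjacent-term ratio: r(k) = (-2/3) * 1 / [(k+1)] - rational in k, leading ratio (-2/3); with t_0 = 9/7, classification follows.
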